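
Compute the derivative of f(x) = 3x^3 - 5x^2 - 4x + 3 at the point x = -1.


Differentiate f(x) = 3x^3 - 5x^2 - 4x + 3 term by term:
f'(x) = 9x^2 - 10x - 4
Substitute x = -1:
f'(-1) = 9 * (-1)^2 - 10 * (-1) - 4
= 9 + 10 - 4
= 15

15


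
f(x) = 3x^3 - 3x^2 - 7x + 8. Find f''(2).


First derivative:
f'(x) = 9x^2 - 6x - 7
Second derivative:
f''(x) = 18x - 6
Substitute x = 2:
f''(2) = 18 * 2 - 6
= 36 - 6
= 30

30


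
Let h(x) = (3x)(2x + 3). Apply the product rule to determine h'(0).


Let u(x) = 3x and v(x) = 2x + 3
u'(x) = 3
v'(x) = 2
Product rule: h'(x) = u'(x)*v(x) + u(x)*v'(x)
= 3 * (2x + 3) + (3x) * 2
At x = 0:
u(0) = 3 * 0 + 0 = 0
v(0) = 2 * 0 + 3 = 3
h'(0) = 3 * 3 + 0 * 2
= 9 + 0
= 9

9


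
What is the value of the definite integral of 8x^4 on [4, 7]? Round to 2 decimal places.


Find the antiderivative of 8x^4:
F(x) = 8/5 * x^5
Apply the Fundamental Theorem of Calculus:
F(7) - F(4)
= 8/5 * 7^5 - 8/5 * 4^5
= 8/5 * (16807 - 1024)
= 8/5 * 15783
= 126264/5 = 25252.80

25252.80


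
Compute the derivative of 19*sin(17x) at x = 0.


Apply the chain rule to differentiate 19*sin(17x):
d/dx [19*sin(17x)]
= 19 * cos(17x) * d/dx(17x)
= 19 * 17 * cos(17x)
= 323 * cos(17x)
Evaluate at x = 0:
= 323 * cos(0)
= 323 * 1
= 323

323


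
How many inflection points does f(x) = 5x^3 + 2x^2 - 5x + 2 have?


Inflection points occur where f''(x) = 0 and concavity changes.
f(x) = 5x^3 + 2x^2 - 5x + 2
f'(x) = 15x^2 + 4x - 5
f''(x) = 30x + 4
Set f''(x) = 0:
30x + 4 = 0
x = -4 / 30 = -2/15
Since f''(x) is linear (degree 1), it changes sign at this point.
Therefore there is exactly 1 inflection point.

1


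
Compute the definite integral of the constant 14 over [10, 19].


The integral of a constant k over [a, b] equals k * (b - a).
integral from 10 to 19 of 14 dx
= 14 * (19 - 10)
= 14 * 9
= 126

126


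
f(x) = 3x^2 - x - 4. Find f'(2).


Differentiate term by term using power and sum rules:
f(x) = 3x^2 - x - 4
f'(x) = 6x - 1
Substitute x = 2:
f'(2) = 6 * 2 - 1
= 12 - 1
= 11

11


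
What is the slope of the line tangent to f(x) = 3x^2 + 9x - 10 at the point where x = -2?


The slope of the tangent line equals f'(x) at the point.
f(x) = 3x^2 + 9x - 10
f'(x) = 6x + 9
At x = -2:
f'(-2) = 6 * (-2) + 9
= -12 + 9
= -3

-3


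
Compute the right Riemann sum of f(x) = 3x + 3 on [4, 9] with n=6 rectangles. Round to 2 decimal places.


Right Riemann sum uses right endpoints of each subinterval.
Interval: [4, 9], n = 6
dx = (9 - 4) / 6 = 5/6
Right endpoints: [29/6, 17/3, 13/2, 22/3, 49/6, 9]
f values: [35/2, 20, 45/2, 25, 55/2, 30]
Sum = dx * (sum of f values)
= 5/6 * 285/2
= 475/4 = 118.75

118.75


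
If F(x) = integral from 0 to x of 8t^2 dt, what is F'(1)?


By the Fundamental Theorem of Calculus (Part 1):
If F(x) = integral from 0 to x of f(t) dt, then F'(x) = f(x)
Here f(t) = 8t^2
So F'(x) = 8x^2
Evaluate at x = 1:
F'(1) = 8 * 1^2
= 8 * 1
= 8

8


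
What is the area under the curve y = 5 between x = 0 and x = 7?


The area under a constant function y = 5 is a rectangle.
Width = 7 - 0 = 7
Height = 5
Area = width * height
= 7 * 5
= 35

35


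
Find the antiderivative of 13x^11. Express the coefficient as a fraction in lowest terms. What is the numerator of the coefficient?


Apply the power rule for integration:
integral of ax^n dx = a/(n+1) * x^(n+1) + C
integral of 13x^11 dx
= 13/12 * x^12 + C
The coefficient in lowest terms is 13/12, and its numerator is 13

13


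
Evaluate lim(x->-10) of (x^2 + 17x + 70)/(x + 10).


Direct substitution gives 0/0, so we factor the numerator.
Factor: (x^2 + 17x + 70) = (x + 10)(x + 7)
Cancel the common factor (x + 10):
(x^2 + 17x + 70)/(x + 10) = (x + 7)
Now substitute x = -10:
= (-10) - (-7) = -3

-3


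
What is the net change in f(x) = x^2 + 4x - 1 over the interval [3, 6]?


Net change = f(b) - f(a)
f(x) = x^2 + 4x - 1
Compute f(6):
f(6) = 1 * 6^2 + 4 * 6 - 1
= 36 + 24 - 1
= 59
Compute f(3):
f(3) = 1 * 3^2 + 4 * 3 - 1
= 9 + 12 - 1
= 20
Net change = 59 - 20 = 39

39


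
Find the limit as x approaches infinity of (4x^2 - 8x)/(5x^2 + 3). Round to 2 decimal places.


For limits at infinity with equal-degree polynomials,
we compare leading coefficients.
Numerator leading term: 4x^2
Denominator leading term: 5x^2
Divide both by x^2:
lim = (4 - 8/x) / (5 + 3/x^2)
As x -> infinity, the 1/x and 1/x^2 terms vanish:
= 4/5 = 0.80

0.80


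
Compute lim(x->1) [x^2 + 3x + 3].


Since polynomials are continuous, we use direct substitution.
lim(x->1) of x^2 + 3x + 3
= 1 * 1^2 + 3 * 1 + 3
= 1 + 3 + 3
= 7

7


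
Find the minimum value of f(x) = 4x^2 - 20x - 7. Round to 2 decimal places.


For a quadratic f(x) = ax^2 + bx + c with a > 0, the minimum is at the vertex.
Vertex x-coordinate: x = -b/(2a)
x = -(-20) / (2 * 4)
x = 20/8 = 5/2
Substitute back to find the minimum value:
f(5/2) = 4 * (5/2)^2 - 20 * (5/2) - 7
= 25 - 50 - 7
= -32 = -32.00

-32.00


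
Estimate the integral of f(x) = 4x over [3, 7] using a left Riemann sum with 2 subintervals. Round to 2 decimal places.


Left Riemann sum uses left endpoints of each subinterval.
Interval: [3, 7], n = 2
dx = (7 - 3) / 2 = 2
Left endpoints: [3, 5]
f values: [12, 20]
Sum = dx * (sum of f values)
= 2 * 32
= 64 = 64.00

64.00


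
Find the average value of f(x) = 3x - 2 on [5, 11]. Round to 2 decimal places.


Average value = 1/(b-a) * integral from a to b of f(x) dx
First compute the integral of 3x - 2:
F(x) = (3/2)x^2 - 2x
F(11) = 3/2 * 121 - 2 * 11 = 319/2
F(5) = 3/2 * 25 - 2 * 5 = 55/2
Integral = 319/2 - 55/2 = 132
Average = 132 / (11 - 5) = 132 / 6
= 22 = 22.00

22.00


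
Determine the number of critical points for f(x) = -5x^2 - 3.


Find where f'(x) = 0:
f'(x) = -10x
Set f'(x) = 0:
-10x = 0
x = 0 / (-10) = 0
This is a linear equation in x, so there is exactly one solution.
Number of critical points: 1

1


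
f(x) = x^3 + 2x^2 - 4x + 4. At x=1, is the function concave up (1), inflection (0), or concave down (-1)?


Concavity is determined by the sign of f''(x).
f(x) = x^3 + 2x^2 - 4x + 4
f'(x) = 3x^2 + 4x - 4
f''(x) = 6x + 4
f''(1) = 6 * 1 + 4
= 6 + 4
= 10
Since f''(1) > 0, the function is concave up (1)

1


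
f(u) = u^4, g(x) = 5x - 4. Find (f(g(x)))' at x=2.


Using the chain rule: (f(g(x)))' = f'(g(x)) * g'(x)
First, find g(2):
g(2) = 5 * 2 - 4 = 6
Next, f'(u) = 4u^3
And g'(x) = 5
So f'(g(2)) * g'(2)
= 4 * 6^3 * 5
= 4 * 216 * 5
= 4320

4320


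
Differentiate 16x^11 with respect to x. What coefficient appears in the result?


We apply the power rule: d/dx [ax^n] = a*n * x^(n-1)
d/dx [16x^11]
= 16 * 11 * x^(11-1)
= 176x^10
The coefficient is 176

176


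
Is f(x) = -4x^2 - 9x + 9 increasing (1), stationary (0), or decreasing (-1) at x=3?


Compute f'(x) to determine behavior:
f'(x) = -8x - 9
f'(3) = -8 * 3 - 9
= -24 - 9
= -33
Since f'(3) < 0, the function is decreasing (-1)

-1


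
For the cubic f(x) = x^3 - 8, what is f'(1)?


Differentiate f(x) = x^3 - 8 term by term:
f'(x) = 3x^2
Substitute x = 1:
f'(1) = 3 * 1^2 + 0 * 1 + 0
= 3 + 0 + 0
= 3

3


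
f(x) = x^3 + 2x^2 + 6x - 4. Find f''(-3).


First derivative:
f'(x) = 3x^2 + 4x + 6
Second derivative:
f''(x) = 6x + 4
Substitute x = -3:
f''(-3) = 6 * (-3) + 4
= -18 + 4
= -14

-14


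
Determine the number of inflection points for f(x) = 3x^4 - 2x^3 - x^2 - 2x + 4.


Inflection points occur where f''(x) = 0 and concavity changes.
f(x) = 3x^4 - 2x^3 - x^2 - 2x + 4
f'(x) = 12x^3 - 6x^2 - 2x - 2
f''(x) = 36x^2 - 12x - 2
This is a quadratic in x. Use the discriminant to count real roots.
Discriminant = (-12)^2 - 4 * 36 * (-2)
= 144 - (-288)
= 432
Since discriminant > 0, f''(x) = 0 has 2 distinct real solutions.
A quadratic with two distinct real roots changes sign at each root, so concavity changes at both.
Number of inflection points: 2

2


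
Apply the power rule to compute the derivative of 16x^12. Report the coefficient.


We apply the power rule: d/dx [ax^n] = a*n * x^(n-1)
d/dx [16x^12]
= 16 * 12 * x^(12-1)
= 192x^11
The coefficient is 192

192


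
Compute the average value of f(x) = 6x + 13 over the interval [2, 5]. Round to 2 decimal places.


Average value = 1/(b-a) * integral from a to b of f(x) dx
First compute the integral of 6x + 13:
F(x) = 3x^2 + 13x
F(5) = 3 * 25 + 13 * 5 = 140
F(2) = 3 * 4 + 13 * 2 = 38
Integral = 140 - 38 = 102
Average = 102 / (5 - 2) = 102 / 3
= 34 = 34.00

34.00


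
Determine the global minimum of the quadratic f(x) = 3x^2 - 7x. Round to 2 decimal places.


For a quadratic f(x) = ax^2 + bx + c with a > 0, the minimum is at the vertex.
Vertex x-coordinate: x = -b/(2a)
x = -(-7) / (2 * 3)
x = 7/6
Substitute back to find the minimum value:
f(7/6) = 3 * (7/6)^2 - 7 * (7/6) + 0
= 49/12 - 49/6 + 0
= -49/12 ≈ -4.08

-4.08


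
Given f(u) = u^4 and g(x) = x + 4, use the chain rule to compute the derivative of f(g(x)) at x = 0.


Using the chain rule: (f(g(x)))' = f'(g(x)) * g'(x)
First, find g(0):
g(0) = 1 * 0 + 4 = 4
Next, f'(u) = 4u^3
And g'(x) = 1
So f'(g(0)) * g'(0)
= 4 * 4^3 * 1
= 4 * 64 * 1
= 256

256


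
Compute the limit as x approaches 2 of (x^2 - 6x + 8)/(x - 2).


Direct substitution gives 0/0, so we factor the numerator.
Factor: (x^2 - 6x + 8) = (x - 2)(x - 4)
Cancel the common factor (x - 2):
(x^2 - 6x + 8)/(x - 2) = (x - 4)
Now substitute x = 2:
= (2) - (4) = -2

-2


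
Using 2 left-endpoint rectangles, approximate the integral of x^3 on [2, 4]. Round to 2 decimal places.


Left Riemann sum uses left endpoints of each subinterval.
Interval: [2, 4], n = 2
dx = (4 - 2) / 2 = 1
Left endpoints: [2, 3]
f values: [8, 27]
Sum = dx * (sum of f values)
= 1 * 35
= 35 = 35.00

35.00


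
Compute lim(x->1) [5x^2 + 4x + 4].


Since polynomials are continuous, we use direct substitution.
lim(x->1) of 5x^2 + 4x + 4
= 5 * 1^2 + 4 * 1 + 4
= 5 + 4 + 4
= 13

13


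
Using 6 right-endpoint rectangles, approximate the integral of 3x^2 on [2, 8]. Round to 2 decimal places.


Right Riemann sum uses right endpoints of each subinterval.
Interval: [2, 8], n = 6
dx = (8 - 2) / 6 = 1
Right endpoints: [3, 4, 5, 6, 7, 8]
f values: [27, 48, 75, 108, 147, 192]
Sum = dx * (sum of f values)
= 1 * 597
= 597 = 597.00

597.00


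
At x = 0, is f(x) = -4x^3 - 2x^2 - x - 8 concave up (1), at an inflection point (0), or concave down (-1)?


Concavity is determined by the sign of f''(x).
f(x) = -4x^3 - 2x^2 - x - 8
f'(x) = -12x^2 - 4x - 1
f''(x) = -24x - 4
f''(0) = -24 * 0 - 4
= 0 - 4
= -4
Since f''(0) < 0, the function is concave down (-1)

-1


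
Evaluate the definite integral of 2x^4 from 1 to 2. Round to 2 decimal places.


Find the antiderivative of 2x^4:
F(x) = 2/5 * x^5
Apply the Fundamental Theorem of Calculus:
F(2) - F(1)
= 2/5 * 2^5 - 2/5 * 1^5
= 2/5 * (32 - 1)
= 2/5 * 31
= 62/5 = 12.40

12.40


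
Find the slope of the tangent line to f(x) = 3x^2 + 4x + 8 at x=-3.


The slope of the tangent line equals f'(x) at the point.
f(x) = 3x^2 + 4x + 8
f'(x) = 6x + 4
At x = -3:
f'(-3) = 6 * (-3) + 4
= -18 + 4
= -14

-14


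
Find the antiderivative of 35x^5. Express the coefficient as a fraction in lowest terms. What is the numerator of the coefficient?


Apply the power rule for integration:
integral of ax^n dx = a/(n+1) * x^(n+1) + C
integral of 35x^5 dx
= 35/6 * x^6 + C
The coefficient in lowest terms is 35/6, and its numerator is 35

35


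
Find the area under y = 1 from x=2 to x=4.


The area under a constant function y = 1 is a rectangle.
Width = 4 - 2 = 2
Height = 1
Area = width * height
= 2 * 1
= 2

2


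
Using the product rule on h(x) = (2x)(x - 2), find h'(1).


Let u(x) = 2x and v(x) = x - 2
u'(x) = 2
v'(x) = 1
Product rule: h'(x) = u'(x)*v(x) + u(x)*v'(x)
= 2 * (x - 2) + (2x) * 1
At x = 1:
u(1) = 2 * 1 + 0 = 2
v(1) = 1 * 1 - 2 = -1
h'(1) = 2 * (-1) + 2 * 1
= -2 + 2
= 0

0


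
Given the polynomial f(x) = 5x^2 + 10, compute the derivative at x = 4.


Differentiate term by term using power and sum rules:
f(x) = 5x^2 + 10
f'(x) = 10x
Substitute x = 4:
f'(4) = 10 * 4 + 0
= 40 + 0
= 40

40


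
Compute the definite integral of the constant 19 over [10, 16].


The integral of a constant k over [a, b] equals k * (b - a).
integral from 10 to 16 of 19 dx
= 19 * (16 - 10)
= 19 * 6
= 114

114


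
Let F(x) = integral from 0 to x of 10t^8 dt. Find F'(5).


By the Fundamental Theorem of Calculus (Part 1):
If F(x) = integral from 0 to x of f(t) dt, then F'(x) = f(x)
Here f(t) = 10t^8
So F'(x) = 10x^8
Evaluate at x = 5:
F'(5) = 10 * 5^8
= 10 * 390625
= 3906250

3906250


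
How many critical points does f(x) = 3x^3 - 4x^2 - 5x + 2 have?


Find where f'(x) = 0:
f(x) = 3x^3 - 4x^2 - 5x + 2
f'(x) = 9x^2 - 8x - 5
This is a quadratic in x. Use the discriminant to count real roots.
Discriminant = (-8)^2 - 4 * 9 * (-5)
= 64 - (-180)
= 244
Since discriminant > 0, f'(x) = 0 has 2 real solutions.
Number of critical points: 2

2


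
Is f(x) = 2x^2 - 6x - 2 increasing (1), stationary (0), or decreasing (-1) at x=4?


Compute f'(x) to determine behavior:
f'(x) = 4x - 6
f'(4) = 4 * 4 - 6
= 16 - 6
= 10
Since f'(4) > 0, the function is increasing (1)

1


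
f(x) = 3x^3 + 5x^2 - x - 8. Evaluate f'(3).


Differentiate f(x) = 3x^3 + 5x^2 - x - 8 term by term:
f'(x) = 9x^2 + 10x - 1
Substitute x = 3:
f'(3) = 9 * 3^2 + 10 * 3 - 1
= 81 + 30 - 1
= 110

110


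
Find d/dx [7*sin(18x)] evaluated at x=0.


Apply the chain rule to differentiate 7*sin(18x):
d/dx [7*sin(18x)]
= 7 * cos(18x) * d/dx(18x)
= 7 * 18 * cos(18x)
= 126 * cos(18x)
Evaluate at x = 0:
= 126 * cos(0)
= 126 * 1
= 126

126


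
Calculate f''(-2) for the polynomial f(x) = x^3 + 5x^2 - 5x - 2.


First derivative:
f'(x) = 3x^2 + 10x - 5
Second derivative:
f''(x) = 6x + 10
Substitute x = -2:
f''(-2) = 6 * (-2) + 10
= -12 + 10
= -2

-2


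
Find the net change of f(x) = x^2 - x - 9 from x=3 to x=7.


Net change = f(b) - f(a)
f(x) = x^2 - x - 9
Compute f(7):
f(7) = 1 * 7^2 - 1 * 7 - 9
= 49 - 7 - 9
= 33
Compute f(3):
f(3) = 1 * 3^2 - 1 * 3 - 9
= 9 - 3 - 9
= -3
Net change = 33 - (-3) = 36

36


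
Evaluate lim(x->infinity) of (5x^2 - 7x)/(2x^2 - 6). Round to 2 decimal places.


For limits at infinity with equal-degree polynomials,
we compare leading coefficients.
Numerator leading term: 5x^2
Denominator leading term: 2x^2
Divide both by x^2:
lim = (5 - 7/x) / (2 - 6/x^2)
As x -> infinity, the 1/x and 1/x^2 terms vanish:
= 5/2 = 2.50

2.50


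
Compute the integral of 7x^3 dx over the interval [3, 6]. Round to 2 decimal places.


Find the antiderivative of 7x^3:
F(x) = 7/4 * x^4
Apply the Fundamental Theorem of Calculus:
F(6) - F(3)
= 7/4 * 6^4 - 7/4 * 3^4
= 7/4 * (1296 - 81)
= 7/4 * 1215
= 8505/4 = 2126.25

2126.25


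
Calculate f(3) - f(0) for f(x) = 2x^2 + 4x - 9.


Net change = f(b) - f(a)
f(x) = 2x^2 + 4x - 9
Compute f(3):
f(3) = 2 * 3^2 + 4 * 3 - 9
= 18 + 12 - 9
= 21
Compute f(0):
f(0) = 2 * 0^2 + 4 * 0 - 9
= 0 + 0 - 9
= -9
Net change = 21 - (-9) = 30

30


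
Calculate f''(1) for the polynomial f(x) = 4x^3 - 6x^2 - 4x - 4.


First derivative:
f'(x) = 12x^2 - 12x - 4
Second derivative:
f''(x) = 24x - 12
Substitute x = 1:
f''(1) = 24 * 1 - 12
= 24 - 12
= 12

12


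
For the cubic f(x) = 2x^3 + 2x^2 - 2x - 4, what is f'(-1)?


Differentiate f(x) = 2x^3 + 2x^2 - 2x - 4 term by term:
f'(x) = 6x^2 + 4x - 2
Substitute x = -1:
f'(-1) = 6 * (-1)^2 + 4 * (-1) - 2
= 6 - 4 - 2
= 0

0


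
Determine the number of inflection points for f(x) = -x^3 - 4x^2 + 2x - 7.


Inflection points occur where f''(x) = 0 and concavity changes.
f(x) = -x^3 - 4x^2 + 2x - 7
f'(x) = -3x^2 - 8x + 2
f''(x) = -6x - 8
Set f''(x) = 0:
-6x - 8 = 0
x = 8 / (-6) = -4/3
Since f''(x) is linear (degree 1), it changes sign at this point.
Therefore there is exactly 1 inflection point.

1


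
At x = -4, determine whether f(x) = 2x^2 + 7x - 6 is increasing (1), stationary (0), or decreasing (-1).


Compute f'(x) to determine behavior:
f'(x) = 4x + 7
f'(-4) = 4 * (-4) + 7
= -16 + 7
= -9
Since f'(-4) < 0, the function is decreasing (-1)

-1


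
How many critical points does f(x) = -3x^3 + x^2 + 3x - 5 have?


Find where f'(x) = 0:
f(x) = -3x^3 + x^2 + 3x - 5
f'(x) = -9x^2 + 2x + 3
This is a quadratic in x. Use the discriminant to count real roots.
Discriminant = (2)^2 - 4 * (-9) * 3
= 4 - (-108)
= 112
Since discriminant > 0, f'(x) = 0 has 2 real solutions.
Number of critical points: 2

2


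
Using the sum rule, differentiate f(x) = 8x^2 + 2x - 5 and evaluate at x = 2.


Differentiate term by term using power and sum rules:
f(x) = 8x^2 + 2x - 5
f'(x) = 16x + 2
Substitute x = 2:
f'(2) = 16 * 2 + 2
= 32 + 2
= 34

34


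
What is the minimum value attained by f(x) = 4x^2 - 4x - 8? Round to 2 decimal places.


For a quadratic f(x) = ax^2 + bx + c with a > 0, the minimum is at the vertex.
Vertex x-coordinate: x = -b/(2a)
x = -(-4) / (2 * 4)
x = 4/8 = 1/2
Substitute back to find the minimum value:
f(1/2) = 4 * (1/2)^2 - 4 * (1/2) - 8
= 1 - 2 - 8
= -9 = -9.00

-9.00


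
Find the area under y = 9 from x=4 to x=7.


The area under a constant function y = 9 is a rectangle.
Width = 7 - 4 = 3
Height = 9
Area = width * height
= 3 * 9
= 27

27


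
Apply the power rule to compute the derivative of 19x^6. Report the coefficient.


We apply the power rule: d/dx [ax^n] = a*n * x^(n-1)
d/dx [19x^6]
= 19 * 6 * x^(6-1)
= 114x^5
The coefficient is 114

114


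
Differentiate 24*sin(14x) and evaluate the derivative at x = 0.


Apply the chain rule to differentiate 24*sin(14x):
d/dx [24*sin(14x)]
= 24 * cos(14x) * d/dx(14x)
= 24 * 14 * cos(14x)
= 336 * cos(14x)
Evaluate at x = 0:
= 336 * cos(0)
= 336 * 1
= 336

336


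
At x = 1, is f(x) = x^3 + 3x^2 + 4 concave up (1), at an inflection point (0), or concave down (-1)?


Concavity is determined by the sign of f''(x).
f(x) = x^3 + 3x^2 + 4
f'(x) = 3x^2 + 6x
f''(x) = 6x + 6
f''(1) = 6 * 1 + 6
= 6 + 6
= 12
Since f''(1) > 0, the function is concave up (1)

1


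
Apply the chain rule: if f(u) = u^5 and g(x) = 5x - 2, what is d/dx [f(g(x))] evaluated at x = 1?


Using the chain rule: (f(g(x)))' = f'(g(x)) * g'(x)
First, find g(1):
g(1) = 5 * 1 - 2 = 3
Next, f'(u) = 5u^4
And g'(x) = 5
So f'(g(1)) * g'(1)
= 5 * 3^4 * 5
= 5 * 81 * 5
= 2025

2025


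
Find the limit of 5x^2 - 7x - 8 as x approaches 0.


Since polynomials are continuous, we use direct substitution.
lim(x->0) of 5x^2 - 7x - 8
= 5 * 0^2 - 7 * 0 - 8
= 0 + 0 - 8
= -8

-8


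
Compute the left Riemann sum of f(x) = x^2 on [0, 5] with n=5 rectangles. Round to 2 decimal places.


Left Riemann sum uses left endpoints of each subinterval.
Interval: [0, 5], n = 5
dx = (5 - 0) / 5 = 1
Left endpoints: [0, 1, 2, 3, 4]
f values: [0, 1, 4, 9, 16]
Sum = dx * (sum of f values)
= 1 * 30
= 30 = 30.00

30.00


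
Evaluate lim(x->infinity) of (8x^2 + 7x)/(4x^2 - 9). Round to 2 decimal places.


For limits at infinity with equal-degree polynomials,
we compare leading coefficients.
Numerator leading term: 8x^2
Denominator leading term: 4x^2
Divide both by x^2:
lim = (8 + 7/x) / (4 - 9/x^2)
As x -> infinity, the 1/x and 1/x^2 terms vanish:
= 8/4 = 2 = 2.00

2.00


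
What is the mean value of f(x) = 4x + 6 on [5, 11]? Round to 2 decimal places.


Average value = 1/(b-a) * integral from a to b of f(x) dx
First compute the integral of 4x + 6:
F(x) = 2x^2 + 6x
F(11) = 2 * 121 + 6 * 11 = 308
F(5) = 2 * 25 + 6 * 5 = 80
Integral = 308 - 80 = 228
Average = 228 / (11 - 5) = 228 / 6
= 38 = 38.00

38.00


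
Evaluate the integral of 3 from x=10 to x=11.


The integral of a constant k over [a, b] equals k * (b - a).
integral from 10 to 11 of 3 dx
= 3 * (11 - 10)
= 3 * 1
= 3

3


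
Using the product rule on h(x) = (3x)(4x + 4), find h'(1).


Let u(x) = 3x and v(x) = 4x + 4
u'(x) = 3
v'(x) = 4
Product rule: h'(x) = u'(x)*v(x) + u(x)*v'(x)
= 3 * (4x + 4) + (3x) * 4
At x = 1:
u(1) = 3 * 1 + 0 = 3
v(1) = 4 * 1 + 4 = 8
h'(1) = 3 * 8 + 3 * 4
= 24 + 12
= 36

36


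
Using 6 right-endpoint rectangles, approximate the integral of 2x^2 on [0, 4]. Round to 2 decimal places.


Right Riemann sum uses right endpoints of each subinterval.
Interval: [0, 4], n = 6
dx = (4 - 0) / 6 = 2/3
Right endpoints: [2/3, 4/3, 2, 8/3, 10/3, 4]
f values: [8/9, 32/9, 8, 128/9, 200/9, 32]
Sum = dx * (sum of f values)
= 2/3 * 728/9
= 1456/27 ≈ 53.93

53.93


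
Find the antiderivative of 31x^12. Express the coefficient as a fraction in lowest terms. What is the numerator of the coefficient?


Apply the power rule for integration:
integral of ax^n dx = a/(n+1) * x^(n+1) + C
integral of 31x^12 dx
= 31/13 * x^13 + C
The coefficient in lowest terms is 31/13, and its numerator is 31

31


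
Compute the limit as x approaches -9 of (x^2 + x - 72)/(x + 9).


Direct substitution gives 0/0, so we factor the numerator.
Factor: (x^2 + x - 72) = (x + 9)(x - 8)
Cancel the common factor (x + 9):
(x^2 + x - 72)/(x + 9) = (x - 8)
Now substitute x = -9:
= (-9) - (8) = -17

-17


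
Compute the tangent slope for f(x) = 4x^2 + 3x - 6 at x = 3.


The slope of the tangent line equals f'(x) at the point.
f(x) = 4x^2 + 3x - 6
f'(x) = 8x + 3
At x = 3:
f'(3) = 8 * 3 + 3
= 24 + 3
= 27

27


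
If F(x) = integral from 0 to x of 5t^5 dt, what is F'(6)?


By the Fundamental Theorem of Calculus (Part 1):
If F(x) = integral from 0 to x of f(t) dt, then F'(x) = f(x)
Here f(t) = 5t^5
So F'(x) = 5x^5
Evaluate at x = 6:
F'(6) = 5 * 6^5
= 5 * 7776
= 38880

38880


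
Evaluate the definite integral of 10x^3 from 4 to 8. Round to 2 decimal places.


Find the antiderivative of 10x^3:
F(x) = 10/4 * x^4
Apply the Fundamental Theorem of Calculus:
F(8) - F(4)
= 10/4 * 8^4 - 10/4 * 4^4
= 10/4 * (4096 - 256)
= 10/4 * 3840
= 9600 = 9600.00

9600.00


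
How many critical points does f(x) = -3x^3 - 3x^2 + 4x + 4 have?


Find where f'(x) = 0:
f(x) = -3x^3 - 3x^2 + 4x + 4
f'(x) = -9x^2 - 6x + 4
This is a quadratic in x. Use the discriminant to count real roots.
Discriminant = (-6)^2 - 4 * (-9) * 4
= 36 - (-144)
= 180
Since discriminant > 0, f'(x) = 0 has 2 real solutions.
Number of critical points: 2

2


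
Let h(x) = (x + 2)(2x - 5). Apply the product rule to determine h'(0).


Let u(x) = x + 2 and v(x) = 2x - 5
u'(x) = 1
v'(x) = 2
Product rule: h'(x) = u'(x)*v(x) + u(x)*v'(x)
= 1 * (2x - 5) + (x + 2) * 2
At x = 0:
u(0) = 1 * 0 + 2 = 2
v(0) = 2 * 0 - 5 = -5
h'(0) = 1 * (-5) + 2 * 2
= -5 + 4
= -1

-1


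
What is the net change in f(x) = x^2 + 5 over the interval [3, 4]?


Net change = f(b) - f(a)
f(x) = x^2 + 5
Compute f(4):
f(4) = 1 * 4^2 + 0 * 4 + 5
= 16 + 0 + 5
= 21
Compute f(3):
f(3) = 1 * 3^2 + 0 * 3 + 5
= 9 + 0 + 5
= 14
Net change = 21 - 14 = 7

7


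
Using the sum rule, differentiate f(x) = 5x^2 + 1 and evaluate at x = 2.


Differentiate term by term using power and sum rules:
f(x) = 5x^2 + 1
f'(x) = 10x
Substitute x = 2:
f'(2) = 10 * 2 + 0
= 20 + 0
= 20

20


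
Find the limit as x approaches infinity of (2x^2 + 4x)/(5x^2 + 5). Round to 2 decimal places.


For limits at infinity with equal-degree polynomials,
we compare leading coefficients.
Numerator leading term: 2x^2
Denominator leading term: 5x^2
Divide both by x^2:
lim = (2 + 4/x) / (5 + 5/x^2)
As x -> infinity, the 1/x and 1/x^2 terms vanish:
= 2/5 = 0.40

0.40


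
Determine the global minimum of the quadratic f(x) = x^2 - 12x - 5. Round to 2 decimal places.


For a quadratic f(x) = ax^2 + bx + c with a > 0, the minimum is at the vertex.
Vertex x-coordinate: x = -b/(2a)
x = -(-12) / (2 * 1)
x = 12/2 = 6
Substitute back to find the minimum value:
f(6) = 1 * 6^2 - 12 * 6 - 5
= 36 - 72 - 5
= -41 = -41.00

-41.00


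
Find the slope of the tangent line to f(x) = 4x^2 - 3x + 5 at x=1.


The slope of the tangent line equals f'(x) at the point.
f(x) = 4x^2 - 3x + 5
f'(x) = 8x - 3
At x = 1:
f'(1) = 8 * 1 - 3
= 8 - 3
= 5

5


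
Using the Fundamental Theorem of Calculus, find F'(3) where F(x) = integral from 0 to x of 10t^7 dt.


By the Fundamental Theorem of Calculus (Part 1):
If F(x) = integral from 0 to x of f(t) dt, then F'(x) = f(x)
Here f(t) = 10t^7
So F'(x) = 10x^7
Evaluate at x = 3:
F'(3) = 10 * 3^7
= 10 * 2187
= 21870

21870


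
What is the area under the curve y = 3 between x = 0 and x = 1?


The area under a constant function y = 3 is a rectangle.
Width = 1 - 0 = 1
Height = 3
Area = width * height
= 1 * 3
= 3

3


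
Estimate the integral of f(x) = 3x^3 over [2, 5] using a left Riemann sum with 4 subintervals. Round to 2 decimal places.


Left Riemann sum uses left endpoints of each subinterval.
Interval: [2, 5], n = 4
dx = (5 - 2) / 4 = 3/4
Left endpoints: [2, 11/4, 7/2, 17/4]
f values: [24, 3993/64, 1029/8, 14739/64]
Sum = dx * (sum of f values)
= 3/4 * 7125/16
= 21375/64 ≈ 333.98

333.98


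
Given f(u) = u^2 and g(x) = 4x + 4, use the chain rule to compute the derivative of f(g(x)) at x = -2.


Using the chain rule: (f(g(x)))' = f'(g(x)) * g'(x)
First, find g(-2):
g(-2) = 4 * (-2) + 4 = -4
Next, f'(u) = 2u
And g'(x) = 4
So f'(g(-2)) * g'(-2)
= 2 * (-4) * 4
= -32

-32


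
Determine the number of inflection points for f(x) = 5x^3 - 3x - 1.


Inflection points occur where f''(x) = 0 and concavity changes.
f(x) = 5x^3 - 3x - 1
f'(x) = 15x^2 - 3
f''(x) = 30x
Set f''(x) = 0:
30x = 0
x = 0 / 30 = 0
Since f''(x) is linear (degree 1), it changes sign at this point.
Therefore there is exactly 1 inflection point.

1


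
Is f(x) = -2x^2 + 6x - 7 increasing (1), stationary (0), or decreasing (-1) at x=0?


Compute f'(x) to determine behavior:
f'(x) = -4x + 6
f'(0) = -4 * 0 + 6
= 0 + 6
= 6
Since f'(0) > 0, the function is increasing (1)

1


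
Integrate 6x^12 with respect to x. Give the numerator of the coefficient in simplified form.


Apply the power rule for integration:
integral of ax^n dx = a/(n+1) * x^(n+1) + C
integral of 6x^12 dx
= 6/13 * x^13 + C
The coefficient in lowest terms is 6/13, and its numerator is 6

6


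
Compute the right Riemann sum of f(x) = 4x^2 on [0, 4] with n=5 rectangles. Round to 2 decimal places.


Right Riemann sum uses right endpoints of each subinterval.
Interval: [0, 4], n = 5
dx = (4 - 0) / 5 = 4/5
Right endpoints: [4/5, 8/5, 12/5, 16/5, 4]
f values: [64/25, 256/25, 576/25, 1024/25, 64]
Sum = dx * (sum of f values)
= 4/5 * 704/5
= 2816/25 = 112.64

112.64


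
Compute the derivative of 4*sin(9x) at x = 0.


Apply the chain rule to differentiate 4*sin(9x):
d/dx [4*sin(9x)]
= 4 * cos(9x) * d/dx(9x)
= 4 * 9 * cos(9x)
= 36 * cos(9x)
Evaluate at x = 0:
= 36 * cos(0)
= 36 * 1
= 36

36


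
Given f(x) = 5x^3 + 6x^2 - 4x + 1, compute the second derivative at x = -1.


First derivative:
f'(x) = 15x^2 + 12x - 4
Second derivative:
f''(x) = 30x + 12
Substitute x = -1:
f''(-1) = 30 * (-1) + 12
= -30 + 12
= -18

-18


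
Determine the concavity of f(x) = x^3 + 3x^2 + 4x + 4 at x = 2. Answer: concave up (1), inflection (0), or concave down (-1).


Concavity is determined by the sign of f''(x).
f(x) = x^3 + 3x^2 + 4x + 4
f'(x) = 3x^2 + 6x + 4
f''(x) = 6x + 6
f''(2) = 6 * 2 + 6
= 12 + 6
= 18
Since f''(2) > 0, the function is concave up (1)

1


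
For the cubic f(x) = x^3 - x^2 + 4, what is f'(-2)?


Differentiate f(x) = x^3 - x^2 + 4 term by term:
f'(x) = 3x^2 - 2x
Substitute x = -2:
f'(-2) = 3 * (-2)^2 - 2 * (-2) + 0
= 12 + 4 + 0
= 16

16


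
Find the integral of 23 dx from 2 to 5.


The integral of a constant k over [a, b] equals k * (b - a).
integral from 2 to 5 of 23 dx
= 23 * (5 - 2)
= 23 * 3
= 69

69


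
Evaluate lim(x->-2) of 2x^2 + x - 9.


Since polynomials are continuous, we use direct substitution.
lim(x->-2) of 2x^2 + x - 9
= 2 * (-2)^2 + 1 * (-2) - 9
= 8 - 2 - 9
= -3

-3


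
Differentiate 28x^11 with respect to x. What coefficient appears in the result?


We apply the power rule: d/dx [ax^n] = a*n * x^(n-1)
d/dx [28x^11]
= 28 * 11 * x^(11-1)
= 308x^10
The coefficient is 308

308


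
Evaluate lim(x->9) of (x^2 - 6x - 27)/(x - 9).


Direct substitution gives 0/0, so we factor the numerator.
Factor: (x^2 - 6x - 27) = (x - 9)(x + 3)
Cancel the common factor (x - 9):
(x^2 - 6x - 27)/(x - 9) = (x + 3)
Now substitute x = 9:
= (9) - (-3) = 12

12


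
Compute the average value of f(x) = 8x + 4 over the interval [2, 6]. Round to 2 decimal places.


Average value = 1/(b-a) * integral from a to b of f(x) dx
First compute the integral of 8x + 4:
F(x) = 4x^2 + 4x
F(6) = 4 * 36 + 4 * 6 = 168
F(2) = 4 * 4 + 4 * 2 = 24
Integral = 168 - 24 = 144
Average = 144 / (6 - 2) = 144 / 4
= 36 = 36.00

36.00


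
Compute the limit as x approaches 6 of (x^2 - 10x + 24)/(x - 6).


Direct substitution gives 0/0, so we factor the numerator.
Factor: (x^2 - 10x + 24) = (x - 6)(x - 4)
Cancel the common factor (x - 6):
(x^2 - 10x + 24)/(x - 6) = (x - 4)
Now substitute x = 6:
= (6) - (4) = 2

2


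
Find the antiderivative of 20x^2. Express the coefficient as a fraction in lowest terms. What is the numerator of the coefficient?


Apply the power rule for integration:
integral of ax^n dx = a/(n+1) * x^(n+1) + C
integral of 20x^2 dx
= 20/3 * x^3 + C
The coefficient in lowest terms is 20/3, and its numerator is 20

20


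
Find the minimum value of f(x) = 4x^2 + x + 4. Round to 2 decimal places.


For a quadratic f(x) = ax^2 + bx + c with a > 0, the minimum is at the vertex.
Vertex x-coordinate: x = -b/(2a)
x = -(1) / (2 * 4)
x = -1/8
Substitute back to find the minimum value:
f(-1/8) = 4 * (-1/8)^2 + 1 * (-1/8) + 4
= 1/16 - 1/8 + 4
= 63/16 ≈ 3.94

3.94


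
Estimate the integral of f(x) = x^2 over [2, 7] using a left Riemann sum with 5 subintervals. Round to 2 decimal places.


Left Riemann sum uses left endpoints of each subinterval.
Interval: [2, 7], n = 5
dx = (7 - 2) / 5 = 1
Left endpoints: [2, 3, 4, 5, 6]
f values: [4, 9, 16, 25, 36]
Sum = dx * (sum of f values)
= 1 * 90
= 90 = 90.00

90.00


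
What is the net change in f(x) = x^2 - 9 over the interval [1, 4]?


Net change = f(b) - f(a)
f(x) = x^2 - 9
Compute f(4):
f(4) = 1 * 4^2 + 0 * 4 - 9
= 16 + 0 - 9
= 7
Compute f(1):
f(1) = 1 * 1^2 + 0 * 1 - 9
= 1 + 0 - 9
= -8
Net change = 7 - (-8) = 15

15


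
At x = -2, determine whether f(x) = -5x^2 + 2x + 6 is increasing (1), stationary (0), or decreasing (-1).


Compute f'(x) to determine behavior:
f'(x) = -10x + 2
f'(-2) = -10 * (-2) + 2
= 20 + 2
= 22
Since f'(-2) > 0, the function is increasing (1)

1


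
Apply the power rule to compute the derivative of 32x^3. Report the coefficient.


We apply the power rule: d/dx [ax^n] = a*n * x^(n-1)
d/dx [32x^3]
= 32 * 3 * x^(3-1)
= 96x^2
The coefficient is 96

96


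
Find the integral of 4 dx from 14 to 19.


The integral of a constant k over [a, b] equals k * (b - a).
integral from 14 to 19 of 4 dx
= 4 * (19 - 14)
= 4 * 5
= 20

20


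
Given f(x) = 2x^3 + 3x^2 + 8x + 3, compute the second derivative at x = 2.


First derivative:
f'(x) = 6x^2 + 6x + 8
Second derivative:
f''(x) = 12x + 6
Substitute x = 2:
f''(2) = 12 * 2 + 6
= 24 + 6
= 30

30


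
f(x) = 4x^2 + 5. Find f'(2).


Differentiate term by term using power and sum rules:
f(x) = 4x^2 + 5
f'(x) = 8x
Substitute x = 2:
f'(2) = 8 * 2 + 0
= 16 + 0
= 16

16


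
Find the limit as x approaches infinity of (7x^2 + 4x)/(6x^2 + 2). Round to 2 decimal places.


For limits at infinity with equal-degree polynomials,
we compare leading coefficients.
Numerator leading term: 7x^2
Denominator leading term: 6x^2
Divide both by x^2:
lim = (7 + 4/x) / (6 + 2/x^2)
As x -> infinity, the 1/x and 1/x^2 terms vanish:
= 7/6 ≈ 1.17

1.17


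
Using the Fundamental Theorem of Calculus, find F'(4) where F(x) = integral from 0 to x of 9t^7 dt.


By the Fundamental Theorem of Calculus (Part 1):
If F(x) = integral from 0 to x of f(t) dt, then F'(x) = f(x)
Here f(t) = 9t^7
So F'(x) = 9x^7
Evaluate at x = 4:
F'(4) = 9 * 4^7
= 9 * 16384
= 147456

147456


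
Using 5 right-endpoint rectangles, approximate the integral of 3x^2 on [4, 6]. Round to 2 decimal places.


Right Riemann sum uses right endpoints of each subinterval.
Interval: [4, 6], n = 5
dx = (6 - 4) / 5 = 2/5
Right endpoints: [22/5, 24/5, 26/5, 28/5, 6]
f values: [1452/25, 1728/25, 2028/25, 2352/25, 108]
Sum = dx * (sum of f values)
= 2/5 * 2052/5
= 4104/25 = 164.16

164.16


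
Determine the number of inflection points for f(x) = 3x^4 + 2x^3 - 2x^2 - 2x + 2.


Inflection points occur where f''(x) = 0 and concavity changes.
f(x) = 3x^4 + 2x^3 - 2x^2 - 2x + 2
f'(x) = 12x^3 + 6x^2 - 4x - 2
f''(x) = 36x^2 + 12x - 4
This is a quadratic in x. Use the discriminant to count real roots.
Discriminant = (12)^2 - 4 * 36 * (-4)
= 144 - (-576)
= 720
Since discriminant > 0, f''(x) = 0 has 2 distinct real solutions.
A quadratic with two distinct real roots changes sign at each root, so concavity changes at both.
Number of inflection points: 2

2


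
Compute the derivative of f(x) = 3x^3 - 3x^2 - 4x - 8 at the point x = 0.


Differentiate f(x) = 3x^3 - 3x^2 - 4x - 8 term by term:
f'(x) = 9x^2 - 6x - 4
Substitute x = 0:
f'(0) = 9 * 0^2 - 6 * 0 - 4
= 0 + 0 - 4
= -4

-4


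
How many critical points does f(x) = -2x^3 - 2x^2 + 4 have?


Find where f'(x) = 0:
f(x) = -2x^3 - 2x^2 + 4
f'(x) = -6x^2 - 4x
This is a quadratic in x. Use the discriminant to count real roots.
Discriminant = (-4)^2 - 4 * (-6) * 0
= 16 - 0
= 16
Since discriminant > 0, f'(x) = 0 has 2 real solutions.
Number of critical points: 2

2


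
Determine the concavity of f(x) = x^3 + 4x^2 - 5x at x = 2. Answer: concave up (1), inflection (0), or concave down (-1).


Concavity is determined by the sign of f''(x).
f(x) = x^3 + 4x^2 - 5x
f'(x) = 3x^2 + 8x - 5
f''(x) = 6x + 8
f''(2) = 6 * 2 + 8
= 12 + 8
= 20
Since f''(2) > 0, the function is concave up (1)

1


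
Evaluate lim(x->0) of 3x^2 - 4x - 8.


Since polynomials are continuous, we use direct substitution.
lim(x->0) of 3x^2 - 4x - 8
= 3 * 0^2 - 4 * 0 - 8
= 0 + 0 - 8
= -8

-8


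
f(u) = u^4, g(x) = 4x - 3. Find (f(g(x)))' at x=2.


Using the chain rule: (f(g(x)))' = f'(g(x)) * g'(x)
First, find g(2):
g(2) = 4 * 2 - 3 = 5
Next, f'(u) = 4u^3
And g'(x) = 4
So f'(g(2)) * g'(2)
= 4 * 5^3 * 4
= 4 * 125 * 4
= 2000

2000


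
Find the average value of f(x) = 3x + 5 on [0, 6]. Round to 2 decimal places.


Average value = 1/(b-a) * integral from a to b of f(x) dx
First compute the integral of 3x + 5:
F(x) = (3/2)x^2 + 5x
F(6) = 3/2 * 36 + 5 * 6 = 84
F(0) = 3/2 * 0 + 5 * 0 = 0
Integral = 84 - 0 = 84
Average = 84 / (6 - 0) = 84 / 6
= 14 = 14.00

14.00


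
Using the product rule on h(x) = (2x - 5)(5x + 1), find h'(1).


Let u(x) = 2x - 5 and v(x) = 5x + 1
u'(x) = 2
v'(x) = 5
Product rule: h'(x) = u'(x)*v(x) + u(x)*v'(x)
= 2 * (5x + 1) + (2x - 5) * 5
At x = 1:
u(1) = 2 * 1 - 5 = -3
v(1) = 5 * 1 + 1 = 6
h'(1) = 2 * 6 + (-3) * 5
= 12 - 15
= -3

-3


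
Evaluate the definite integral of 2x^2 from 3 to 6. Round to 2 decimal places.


Find the antiderivative of 2x^2:
F(x) = 2/3 * x^3
Apply the Fundamental Theorem of Calculus:
F(6) - F(3)
= 2/3 * 6^3 - 2/3 * 3^3
= 2/3 * (216 - 27)
= 2/3 * 189
= 126 = 126.00

126.00


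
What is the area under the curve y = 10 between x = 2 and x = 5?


The area under a constant function y = 10 is a rectangle.
Width = 5 - 2 = 3
Height = 10
Area = width * height
= 3 * 10
= 30

30


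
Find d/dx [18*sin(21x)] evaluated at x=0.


Apply the chain rule to differentiate 18*sin(21x):
d/dx [18*sin(21x)]
= 18 * cos(21x) * d/dx(21x)
= 18 * 21 * cos(21x)
= 378 * cos(21x)
Evaluate at x = 0:
= 378 * cos(0)
= 378 * 1
= 378

378


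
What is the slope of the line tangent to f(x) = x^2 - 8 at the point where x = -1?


The slope of the tangent line equals f'(x) at the point.
f(x) = x^2 - 8
f'(x) = 2x
At x = -1:
f'(-1) = 2 * (-1) + 0
= -2 + 0
= -2

-2


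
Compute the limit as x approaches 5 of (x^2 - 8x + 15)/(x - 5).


Direct substitution gives 0/0, so we factor the numerator.
Factor: (x^2 - 8x + 15) = (x - 5)(x - 3)
Cancel the common factor (x - 5):
(x^2 - 8x + 15)/(x - 5) = (x - 3)
Now substitute x = 5:
= (5) - (3) = 2

2


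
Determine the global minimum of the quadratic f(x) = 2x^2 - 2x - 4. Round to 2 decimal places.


For a quadratic f(x) = ax^2 + bx + c with a > 0, the minimum is at the vertex.
Vertex x-coordinate: x = -b/(2a)
x = -(-2) / (2 * 2)
x = 2/4 = 1/2
Substitute back to find the minimum value:
f(1/2) = 2 * (1/2)^2 - 2 * (1/2) - 4
= 1/2 - 1 - 4
= -9/2 = -4.50

-4.50


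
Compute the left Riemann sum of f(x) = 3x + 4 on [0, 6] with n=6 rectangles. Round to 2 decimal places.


Left Riemann sum uses left endpoints of each subinterval.
Interval: [0, 6], n = 6
dx = (6 - 0) / 6 = 1
Left endpoints: [0, 1, 2, 3, 4, 5]
f values: [4, 7, 10, 13, 16, 19]
Sum = dx * (sum of f values)
= 1 * 69
= 69 = 69.00

69.00


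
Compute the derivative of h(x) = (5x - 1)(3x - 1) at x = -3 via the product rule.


Let u(x) = 5x - 1 and v(x) = 3x - 1
u'(x) = 5
v'(x) = 3
Product rule: h'(x) = u'(x)*v(x) + u(x)*v'(x)
= 5 * (3x - 1) + (5x - 1) * 3
At x = -3:
u(-3) = 5 * (-3) - 1 = -16
v(-3) = 3 * (-3) - 1 = -10
h'(-3) = 5 * (-10) + (-16) * 3
= -50 - 48
= -98

-98


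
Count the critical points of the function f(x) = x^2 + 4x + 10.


Find where f'(x) = 0:
f'(x) = 2x + 4
Set f'(x) = 0:
2x + 4 = 0
x = -4 / 2 = -2
This is a linear equation in x, so there is exactly one solution.
Number of critical points: 1

1


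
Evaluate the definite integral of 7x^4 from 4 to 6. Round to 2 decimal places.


Find the antiderivative of 7x^4:
F(x) = 7/5 * x^5
Apply the Fundamental Theorem of Calculus:
F(6) - F(4)
= 7/5 * 6^5 - 7/5 * 4^5
= 7/5 * (7776 - 1024)
= 7/5 * 6752
= 47264/5 = 9452.80

9452.80


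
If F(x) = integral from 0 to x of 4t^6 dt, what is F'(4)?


By the Fundamental Theorem of Calculus (Part 1):
If F(x) = integral from 0 to x of f(t) dt, then F'(x) = f(x)
Here f(t) = 4t^6
So F'(x) = 4x^6
Evaluate at x = 4:
F'(4) = 4 * 4^6
= 4 * 4096
= 16384

16384


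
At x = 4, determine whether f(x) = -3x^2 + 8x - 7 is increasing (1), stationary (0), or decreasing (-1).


Compute f'(x) to determine behavior:
f'(x) = -6x + 8
f'(4) = -6 * 4 + 8
= -24 + 8
= -16
Since f'(4) < 0, the function is decreasing (-1)

-1


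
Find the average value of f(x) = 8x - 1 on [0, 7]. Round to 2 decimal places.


Average value = 1/(b-a) * integral from a to b of f(x) dx
First compute the integral of 8x - 1:
F(x) = 4x^2 - x
F(7) = 4 * 49 - 1 * 7 = 189
F(0) = 4 * 0 - 1 * 0 = 0
Integral = 189 - 0 = 189
Average = 189 / (7 - 0) = 189 / 7
= 27 = 27.00

27.00


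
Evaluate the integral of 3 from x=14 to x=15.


The integral of a constant k over [a, b] equals k * (b - a).
integral from 14 to 15 of 3 dx
= 3 * (15 - 14)
= 3 * 1
= 3

3


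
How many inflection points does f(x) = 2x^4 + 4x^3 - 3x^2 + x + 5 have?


Inflection points occur where f''(x) = 0 and concavity changes.
f(x) = 2x^4 + 4x^3 - 3x^2 + x + 5
f'(x) = 8x^3 + 12x^2 - 6x + 1
f''(x) = 24x^2 + 24x - 6
This is a quadratic in x. Use the discriminant to count real roots.
Discriminant = (24)^2 - 4 * 24 * (-6)
= 576 - (-576)
= 1152
Since discriminant > 0, f''(x) = 0 has 2 distinct real solutions.
A quadratic with two distinct real roots changes sign at each root, so concavity changes at both.
Number of inflection points: 2

2


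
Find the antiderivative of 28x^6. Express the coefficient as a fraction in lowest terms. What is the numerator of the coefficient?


Apply the power rule for integration:
integral of ax^n dx = a/(n+1) * x^(n+1) + C
integral of 28x^6 dx
= 28/7 * x^7 + C
= 4 * x^7 + C
The coefficient in lowest terms is 4 = 4/1, so its numerator is 4

4


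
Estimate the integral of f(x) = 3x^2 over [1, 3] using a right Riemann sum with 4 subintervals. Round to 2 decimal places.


Right Riemann sum uses right endpoints of each subinterval.
Interval: [1, 3], n = 4
dx = (3 - 1) / 4 = 1/2
Right endpoints: [3/2, 2, 5/2, 3]
f values: [27/4, 12, 75/4, 27]
Sum = dx * (sum of f values)
= 1/2 * 129/2
= 129/4 = 32.25

32.25
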